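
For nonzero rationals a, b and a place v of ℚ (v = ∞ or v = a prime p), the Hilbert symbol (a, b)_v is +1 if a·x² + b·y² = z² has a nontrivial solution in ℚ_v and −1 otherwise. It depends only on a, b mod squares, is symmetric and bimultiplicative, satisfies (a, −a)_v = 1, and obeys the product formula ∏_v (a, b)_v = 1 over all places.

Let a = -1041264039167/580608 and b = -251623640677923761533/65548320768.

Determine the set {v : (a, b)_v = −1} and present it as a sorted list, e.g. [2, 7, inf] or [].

Mod squares: a ≡ -161, b ≡ -91. Check v ∈ {∞, 2, 3, 7, 11, 13, 23, 29, 31}.
v=2: v_2(a)=-10, v_2(b)=-18; units ≡ 7, 5 (mod 8); ε·ε+αω+βω = 1·0+-10·1+-18·0 ≡ 0  ⇒  (a,b)_2 = +1.
v=∞: -161 < 0 and -91 < 0  ⇒  (a,b)_∞ = -1.
v=13: a=13^0·(≡6), b=13^1·(≡8) mod 13; (6|13)=-1, (8|13)=-1; (−1)^{0·1·6}·(-1)^1·(-1)^0 = -1.
v=7: a=7^-1·(≡5), b=7^-3·(≡1) mod 7; (5|7)=-1, (1|7)=+1; (−1)^{-1·-3·3}·(-1)^-3·(+1)^-1 = +1.
v=3: a=3^-4·(≡1), b=3^-6·(≡2) mod 3; (1|3)=+1, (2|3)=-1; (−1)^{-4·-6·1}·(+1)^-6·(-1)^-4 = +1.
v=29: a=29^4·(≡22), b=29^6·(≡20) mod 29; (22|29)=+1, (20|29)=+1; (−1)^{4·6·14}·(+1)^6·(+1)^4 = +1.
v=31: a=31^0·(≡18), b=31^2·(≡8) mod 31; (18|31)=+1, (8|31)=+1; (−1)^{0·2·15}·(+1)^2·(+1)^0 = +1.
v=11: a=11^2·(≡5), b=11^2·(≡8) mod 11; (5|11)=+1, (8|11)=-1; (−1)^{2·2·5}·(+1)^2·(-1)^2 = +1.
v=23: a=23^3·(≡12), b=23^4·(≡6) mod 23; (12|23)=+1, (6|23)=+1; (−1)^{3·4·11}·(+1)^4·(+1)^3 = +1.
Ram(-161, -91) = {13, ∞}; no ℚ_13-point on the conic.

[13, inf]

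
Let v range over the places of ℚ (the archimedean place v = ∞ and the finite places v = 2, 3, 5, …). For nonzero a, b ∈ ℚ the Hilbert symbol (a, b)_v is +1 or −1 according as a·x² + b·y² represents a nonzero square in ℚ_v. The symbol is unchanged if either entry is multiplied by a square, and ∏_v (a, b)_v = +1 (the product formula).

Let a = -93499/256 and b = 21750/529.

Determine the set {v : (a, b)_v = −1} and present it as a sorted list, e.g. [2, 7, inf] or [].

Mod squares: a ≡ -259, b ≡ 870. Check v ∈ {∞, 2, 3, 5, 7, 19, 23, 29, 37}.
v=2: v_2(a)=-8, v_2(b)=1; units ≡ 5, 3 (mod 8); ε·ε+αω+βω = 0·1+-8·1+1·1 ≡ 1  ⇒  (a,b)_2 = -1.
v=19: a=19^2·(≡5), b=19^0·(≡8) mod 19; (5|19)=+1, (8|19)=-1; (−1)^{2·0·9}·(+1)^0·(-1)^2 = +1.
v=23: a=23^0·(≡14), b=23^-2·(≡15) mod 23; (14|23)=-1, (15|23)=-1; (−1)^{0·-2·11}·(-1)^-2·(-1)^0 = +1.
v=5: a=5^0·(≡1), b=5^3·(≡1) mod 5; (1|5)=+1, (1|5)=+1; (−1)^{0·3·2}·(+1)^3·(+1)^0 = +1.
v=3: a=3^0·(≡2), b=3^1·(≡2) mod 3; (2|3)=-1, (2|3)=-1; (−1)^{0·1·1}·(-1)^1·(-1)^0 = -1.
v=37: a=37^1·(≡16), b=37^0·(≡23) mod 37; (16|37)=+1, (23|37)=-1; (−1)^{1·0·18}·(+1)^0·(-1)^1 = -1.
v=∞: -259 < 0 and 870 > 0  ⇒  (a,b)_∞ = +1.
v=7: a=7^1·(≡5), b=7^0·(≡2) mod 7; (5|7)=-1, (2|7)=+1; (−1)^{1·0·3}·(-1)^0·(+1)^1 = +1.
v=29: a=29^0·(≡18), b=29^1·(≡16) mod 29; (18|29)=-1, (16|29)=+1; (−1)^{0·1·14}·(-1)^1·(+1)^0 = -1.
Ram(-259, 870) = {2, 3, 29, 37}; no ℚ_2-point on the conic.

[2, 3, 29, 37]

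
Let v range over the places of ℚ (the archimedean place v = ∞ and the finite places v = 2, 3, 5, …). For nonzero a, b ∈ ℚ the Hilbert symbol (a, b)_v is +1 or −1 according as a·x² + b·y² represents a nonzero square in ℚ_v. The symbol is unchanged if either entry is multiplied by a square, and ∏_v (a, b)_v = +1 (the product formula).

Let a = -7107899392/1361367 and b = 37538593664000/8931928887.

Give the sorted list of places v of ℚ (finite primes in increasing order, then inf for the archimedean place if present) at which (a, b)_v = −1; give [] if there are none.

Mod squares: a ≡ -33649, b ≡ 168245. Check v ∈ {∞, 2, 3, 5, 7, 11, 13, 19, 23}.
v=19: a=19^3·(≡14), b=19^3·(≡16) mod 19; (14|19)=-1, (16|19)=+1; (−1)^{3·3·9}·(-1)^3·(+1)^3 = +1.
v=2: v_2(a)=12, v_2(b)=10; units ≡ 7, 5 (mod 8); ε·ε+αω+βω = 1·0+12·1+10·0 ≡ 0  ⇒  (a,b)_2 = +1.
v=11: a=11^1·(≡6), b=11^1·(≡4) mod 11; (6|11)=-1, (4|11)=+1; (−1)^{1·1·5}·(-1)^1·(+1)^1 = +1.
v=23: a=23^1·(≡6), b=23^1·(≡3) mod 23; (6|23)=+1, (3|23)=+1; (−1)^{1·1·11}·(+1)^1·(+1)^1 = -1.
v=3: a=3^-4·(≡2), b=3^-12·(≡2) mod 3; (2|3)=-1, (2|3)=-1; (−1)^{-4·-12·1}·(-1)^-12·(-1)^-4 = +1.
v=∞: -33649 < 0 and 168245 > 0  ⇒  (a,b)_∞ = +1.
v=13: a=13^0·(≡8), b=13^2·(≡4) mod 13; (8|13)=-1, (4|13)=+1; (−1)^{0·2·6}·(-1)^2·(+1)^0 = +1.
v=7: a=7^-5·(≡2), b=7^-5·(≡2) mod 7; (2|7)=+1, (2|7)=+1; (−1)^{-5·-5·3}·(+1)^-5·(+1)^-5 = -1.
v=5: a=5^0·(≡4), b=5^3·(≡1) mod 5; (4|5)=+1, (1|5)=+1; (−1)^{0·3·2}·(+1)^3·(+1)^0 = +1.
|Ram(-33649, 168245)| = 2, even; anisotropic at {7, 23}.

[7, 23]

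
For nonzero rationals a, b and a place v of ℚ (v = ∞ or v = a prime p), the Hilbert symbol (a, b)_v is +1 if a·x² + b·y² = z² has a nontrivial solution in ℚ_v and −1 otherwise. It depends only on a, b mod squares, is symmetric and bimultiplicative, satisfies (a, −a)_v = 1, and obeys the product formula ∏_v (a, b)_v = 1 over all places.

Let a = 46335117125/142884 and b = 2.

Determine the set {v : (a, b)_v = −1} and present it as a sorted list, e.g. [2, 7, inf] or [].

[2, 5, 11, 19]

(a, b) ≡ (17765, 2) mod (ℚ^×)²; places V = {2, 3, 5, 7, 11, 17, 19, ∞}.
(a,b)_2: α=-2, β=1; u≡5, v≡1 (mod 8); ε(u)ε(v)=0·0, αω(v)=-2·0, βω(u)=1·1; sum ≡ 1  ⇒  -1.
(a,b)_3: α=-6, u≡2; β=0, v≡2 (mod 3); (2|3)=-1, (2|3)=-1; sign (−1)^0·-1^0·-1^-6 = +1.
(a,b)_∞: sgn(17765)=+, sgn(2)=+, so +1.
(a,b)_17: α=3, u≡16; β=0, v≡2 (mod 17); (16|17)=+1, (2|17)=+1; sign (−1)^0·+1^0·+1^3 = +1.
(a,b)_5: α=3, u≡3; β=0, v≡2 (mod 5); (3|5)=-1, (2|5)=-1; sign (−1)^0·-1^0·-1^3 = -1.
(a,b)_7: α=-2, u≡6; β=0, v≡2 (mod 7); (6|7)=-1, (2|7)=+1; sign (−1)^0·-1^0·+1^-2 = +1.
(a,b)_19: α=3, u≡5; β=0, v≡2 (mod 19); (5|19)=+1, (2|19)=-1; sign (−1)^0·+1^0·-1^3 = -1.
(a,b)_11: α=1, u≡5; β=0, v≡2 (mod 11); (5|11)=+1, (2|11)=-1; sign (−1)^0·+1^0·-1^1 = -1.
Ram(17765, 2) = {2, 5, 11, 19}; no ℚ_2-point on the conic.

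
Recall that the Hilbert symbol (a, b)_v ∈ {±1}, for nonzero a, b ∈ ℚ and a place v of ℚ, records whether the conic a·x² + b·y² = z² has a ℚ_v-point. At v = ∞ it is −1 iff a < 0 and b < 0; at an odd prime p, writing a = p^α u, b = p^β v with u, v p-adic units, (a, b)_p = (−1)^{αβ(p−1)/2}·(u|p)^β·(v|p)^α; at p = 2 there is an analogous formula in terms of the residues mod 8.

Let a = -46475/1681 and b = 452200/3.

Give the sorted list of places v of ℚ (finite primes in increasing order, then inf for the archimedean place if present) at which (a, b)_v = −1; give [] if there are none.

(a, b) ≡ (-11, 13566) mod (ℚ^×)²; places V = {2, 3, 5, 7, 11, 13, 17, 19, 41, ∞}.
(a,b)_3: α=0, u≡1; β=-1, v≡1 (mod 3); (1|3)=+1, (1|3)=+1; sign (−1)^0·+1^-1·+1^0 = +1.
(a,b)_41: α=-2, u≡19; β=0, v≡31 (mod 41); (19|41)=-1, (31|41)=+1; sign (−1)^0·-1^0·+1^-2 = +1.
(a,b)_17: α=0, u≡7; β=1, v≡4 (mod 17); (7|17)=-1, (4|17)=+1; sign (−1)^0·-1^1·+1^0 = -1.
(a,b)_5: α=2, u≡1; β=2, v≡1 (mod 5); (1|5)=+1, (1|5)=+1; sign (−1)^0·+1^2·+1^2 = +1.
(a,b)_11: α=1, u≡6; β=0, v≡4 (mod 11); (6|11)=-1, (4|11)=+1; sign (−1)^0·-1^0·+1^1 = +1.
(a,b)_7: α=0, u≡5; β=1, v≡6 (mod 7); (5|7)=-1, (6|7)=-1; sign (−1)^0·-1^1·-1^0 = -1.
(a,b)_2: α=0, β=3; u≡5, v≡7 (mod 8); ε(u)ε(v)=0·1, αω(v)=0·0, βω(u)=3·1; sum ≡ 1  ⇒  -1.
(a,b)_13: α=2, u≡6; β=0, v≡7 (mod 13); (6|13)=-1, (7|13)=-1; sign (−1)^0·-1^0·-1^2 = +1.
(a,b)_19: α=0, u≡2; β=1, v≡4 (mod 19); (2|19)=-1, (4|19)=+1; sign (−1)^0·-1^1·+1^0 = -1.
(a,b)_∞: sgn(-11)=−, sgn(13566)=+, so +1.
|Ram(-11, 13566)| = 4, even; anisotropic at {2, 7, 17, 19}.

[2, 7, 17, 19]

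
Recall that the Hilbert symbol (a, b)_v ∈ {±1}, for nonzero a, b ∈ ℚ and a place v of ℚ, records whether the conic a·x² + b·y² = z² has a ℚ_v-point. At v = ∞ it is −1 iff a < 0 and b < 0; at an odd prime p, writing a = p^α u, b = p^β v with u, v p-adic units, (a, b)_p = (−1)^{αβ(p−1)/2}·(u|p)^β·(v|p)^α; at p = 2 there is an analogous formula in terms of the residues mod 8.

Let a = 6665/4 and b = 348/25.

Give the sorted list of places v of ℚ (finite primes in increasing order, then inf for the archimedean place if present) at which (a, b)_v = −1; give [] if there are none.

Mod squares: a ≡ 6665, b ≡ 87. Check v ∈ {∞, 2, 3, 5, 29, 31, 43}.
v=2: v_2(a)=-2, v_2(b)=2; units ≡ 1, 7 (mod 8); ε·ε+αω+βω = 0·1+-2·0+2·0 ≡ 0  ⇒  (a,b)_2 = +1.
v=∞: 6665 > 0 and 87 > 0  ⇒  (a,b)_∞ = +1.
v=43: a=43^1·(≡28), b=43^0·(≡38) mod 43; (28|43)=-1, (38|43)=+1; (−1)^{1·0·21}·(-1)^0·(+1)^1 = +1.
v=31: a=31^1·(≡15), b=31^0·(≡4) mod 31; (15|31)=-1, (4|31)=+1; (−1)^{1·0·15}·(-1)^0·(+1)^1 = +1.
v=3: a=3^0·(≡2), b=3^1·(≡2) mod 3; (2|3)=-1, (2|3)=-1; (−1)^{0·1·1}·(-1)^1·(-1)^0 = -1.
v=29: a=29^0·(≡6), b=29^1·(≡26) mod 29; (6|29)=+1, (26|29)=-1; (−1)^{0·1·14}·(+1)^1·(-1)^0 = +1.
v=5: a=5^1·(≡2), b=5^-2·(≡3) mod 5; (2|5)=-1, (3|5)=-1; (−1)^{1·-2·2}·(-1)^-2·(-1)^1 = -1.
(6665, 87 / ℚ) ramifies at {3, 5}: a division algebra.

[3, 5]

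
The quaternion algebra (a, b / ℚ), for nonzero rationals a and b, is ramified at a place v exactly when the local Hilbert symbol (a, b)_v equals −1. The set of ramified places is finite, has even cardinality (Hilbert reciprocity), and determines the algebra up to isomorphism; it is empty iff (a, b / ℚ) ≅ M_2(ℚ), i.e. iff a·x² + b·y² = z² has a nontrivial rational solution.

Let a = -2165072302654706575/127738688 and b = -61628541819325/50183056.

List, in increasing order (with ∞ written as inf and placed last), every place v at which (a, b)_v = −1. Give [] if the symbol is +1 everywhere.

[13, inf]

(a, b) ≡ (-19019, -13) mod (ℚ^×)²; places V = {2, 5, 7, 11, 13, 19, 23, 41, 43, ∞}.
(a,b)_11: α=-1, u≡5; β=-2, v≡1 (mod 11); (5|11)=+1, (1|11)=+1; sign (−1)^0·+1^-2·+1^-1 = +1.
(a,b)_19: α=3, u≡5; β=2, v≡5 (mod 19); (5|19)=+1, (5|19)=+1; sign (−1)^0·+1^2·+1^3 = +1.
(a,b)_23: α=-2, u≡1; β=-2, v≡22 (mod 23); (1|23)=+1, (22|23)=-1; sign (−1)^0·+1^-2·-1^-2 = +1.
(a,b)_5: α=2, u≡4; β=2, v≡2 (mod 5); (4|5)=+1, (2|5)=-1; sign (−1)^0·+1^2·-1^2 = +1.
(a,b)_43: α=4, u≡39; β=2, v≡33 (mod 43); (39|43)=-1, (33|43)=-1; sign (−1)^0·-1^2·-1^4 = +1.
(a,b)_∞: sgn(-19019)=−, sgn(-13)=−, so -1.
(a,b)_13: α=3, u≡11; β=3, v≡3 (mod 13); (11|13)=-1, (3|13)=+1; sign (−1)^0·-1^3·+1^3 = -1.
(a,b)_7: α=-3, u≡5; β=-2, v≡1 (mod 7); (5|7)=-1, (1|7)=+1; sign (−1)^0·-1^-2·+1^-3 = +1.
(a,b)_2: α=-6, β=-4; u≡5, v≡3 (mod 8); ε(u)ε(v)=0·1, αω(v)=-6·1, βω(u)=-4·1; sum ≡ 0  ⇒  +1.
(a,b)_41: α=2, u≡40; β=2, v≡29 (mod 41); (40|41)=+1, (29|41)=-1; sign (−1)^0·+1^2·-1^2 = +1.
|Ram(-19019, -13)| = 2, even; anisotropic at {13, ∞}.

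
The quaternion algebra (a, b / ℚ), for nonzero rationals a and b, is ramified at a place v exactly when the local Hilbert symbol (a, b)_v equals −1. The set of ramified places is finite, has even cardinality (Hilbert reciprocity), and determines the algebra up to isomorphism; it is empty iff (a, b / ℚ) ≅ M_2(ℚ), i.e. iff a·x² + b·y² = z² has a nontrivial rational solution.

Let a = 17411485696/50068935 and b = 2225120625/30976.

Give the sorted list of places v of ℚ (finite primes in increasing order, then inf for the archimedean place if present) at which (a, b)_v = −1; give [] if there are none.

(a, b) ≡ (285, 897) mod (ℚ^×)²; places V = {2, 3, 5, 7, 11, 13, 19, 23, 29, 43, ∞}.
(a,b)_2: α=12, β=-8; u≡5, v≡1 (mod 8); ε(u)ε(v)=0·0, αω(v)=12·0, βω(u)=-8·1; sum ≡ 0  ⇒  +1.
(a,b)_43: α=2, u≡30; β=0, v≡33 (mod 43); (30|43)=-1, (33|43)=-1; sign (−1)^0·-1^0·-1^2 = +1.
(a,b)_3: α=-5, u≡2; β=5, v≡2 (mod 3); (2|3)=-1, (2|3)=-1; sign (−1)^1·-1^5·-1^-5 = -1.
(a,b)_∞: sgn(285)=+, sgn(897)=+, so +1.
(a,b)_5: α=-1, u≡3; β=4, v≡3 (mod 5); (3|5)=-1, (3|5)=-1; sign (−1)^0·-1^4·-1^-1 = -1.
(a,b)_19: α=1, u≡3; β=0, v≡9 (mod 19); (3|19)=-1, (9|19)=+1; sign (−1)^0·-1^0·+1^1 = +1.
(a,b)_11: α=2, u≡8; β=-2, v≡8 (mod 11); (8|11)=-1, (8|11)=-1; sign (−1)^0·-1^-2·-1^2 = +1.
(a,b)_13: α=0, u≡1; β=1, v≡12 (mod 13); (1|13)=+1, (12|13)=+1; sign (−1)^0·+1^1·+1^0 = +1.
(a,b)_7: α=-2, u≡6; β=2, v≡1 (mod 7); (6|7)=-1, (1|7)=+1; sign (−1)^0·-1^2·+1^-2 = +1.
(a,b)_23: α=0, u≡1; β=1, v≡13 (mod 23); (1|23)=+1, (13|23)=+1; sign (−1)^0·+1^1·+1^0 = +1.
(a,b)_29: α=-2, u≡22; β=0, v≡3 (mod 29); (22|29)=+1, (3|29)=-1; sign (−1)^0·+1^0·-1^-2 = +1.
(285, 897 / ℚ) ramifies at {3, 5}: a division algebra.

[3, 5]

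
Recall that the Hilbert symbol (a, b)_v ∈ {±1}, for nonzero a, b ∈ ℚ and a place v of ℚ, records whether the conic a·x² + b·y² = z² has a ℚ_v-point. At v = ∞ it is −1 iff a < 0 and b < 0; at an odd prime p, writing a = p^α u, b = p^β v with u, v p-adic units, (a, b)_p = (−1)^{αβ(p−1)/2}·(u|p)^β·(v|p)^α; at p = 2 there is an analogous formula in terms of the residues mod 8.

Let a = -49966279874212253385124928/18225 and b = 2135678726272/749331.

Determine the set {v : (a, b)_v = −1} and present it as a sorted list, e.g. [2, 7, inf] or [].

Mod squares: a ≡ -83657, b ≡ 15158. Check v ∈ {∞, 2, 3, 5, 7, 11, 13, 17, 19, 29, 37, 53}.
v=19: a=19^3·(≡5), b=19^2·(≡18) mod 19; (5|19)=+1, (18|19)=-1; (−1)^{3·2·9}·(+1)^2·(-1)^3 = -1.
v=17: a=17^3·(≡8), b=17^0·(≡10) mod 17; (8|17)=+1, (10|17)=-1; (−1)^{3·0·8}·(+1)^0·(-1)^3 = -1.
v=53: a=53^4·(≡2), b=53^1·(≡51) mod 53; (2|53)=-1, (51|53)=-1; (−1)^{4·1·26}·(-1)^1·(-1)^4 = -1.
v=2: v_2(a)=6, v_2(b)=7; units ≡ 7, 3 (mod 8); ε·ε+αω+βω = 1·1+6·1+7·0 ≡ 1  ⇒  (a,b)_2 = -1.
v=3: a=3^-6·(≡1), b=3^-4·(≡2) mod 3; (1|3)=+1, (2|3)=-1; (−1)^{-6·-4·1}·(+1)^-4·(-1)^-6 = +1.
v=11: a=11^0·(≡5), b=11^-1·(≡4) mod 11; (5|11)=+1, (4|11)=+1; (−1)^{0·-1·5}·(+1)^-1·(+1)^0 = +1.
v=13: a=13^2·(≡5), b=13^1·(≡10) mod 13; (5|13)=-1, (10|13)=+1; (−1)^{2·1·6}·(-1)^1·(+1)^2 = -1.
v=7: a=7^3·(≡6), b=7^2·(≡6) mod 7; (6|7)=-1, (6|7)=-1; (−1)^{3·2·3}·(-1)^2·(-1)^3 = -1.
v=37: a=37^3·(≡25), b=37^2·(≡9) mod 37; (25|37)=+1, (9|37)=+1; (−1)^{3·2·18}·(+1)^2·(+1)^3 = +1.
v=29: a=29^0·(≡19), b=29^-2·(≡24) mod 29; (19|29)=-1, (24|29)=+1; (−1)^{0·-2·14}·(-1)^-2·(+1)^0 = +1.
v=∞: -83657 < 0 and 15158 > 0  ⇒  (a,b)_∞ = +1.
v=5: a=5^-2·(≡3), b=5^0·(≡2) mod 5; (3|5)=-1, (2|5)=-1; (−1)^{-2·0·2}·(-1)^0·(-1)^-2 = +1.
|Ram(-83657, 15158)| = 6, even; anisotropic at {2, 7, 13, 17, 19, 53}.

[2, 7, 13, 17, 19, 53]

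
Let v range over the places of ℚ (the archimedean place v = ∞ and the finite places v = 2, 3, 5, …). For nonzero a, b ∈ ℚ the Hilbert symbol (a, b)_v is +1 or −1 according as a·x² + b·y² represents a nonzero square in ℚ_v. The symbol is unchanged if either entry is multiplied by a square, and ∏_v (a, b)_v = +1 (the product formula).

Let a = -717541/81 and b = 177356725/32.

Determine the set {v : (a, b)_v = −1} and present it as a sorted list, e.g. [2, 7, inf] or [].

Mod squares: a ≡ -717541, b ≡ 289562. Check v ∈ {∞, 2, 3, 5, 7, 11, 13, 37, 41, 43}.
v=7: a=7^0·(≡2), b=7^3·(≡5) mod 7; (2|7)=+1, (5|7)=-1; (−1)^{0·3·3}·(+1)^3·(-1)^0 = +1.
v=11: a=11^1·(≡8), b=11^0·(≡4) mod 11; (8|11)=-1, (4|11)=+1; (−1)^{1·0·5}·(-1)^0·(+1)^1 = +1.
v=41: a=41^1·(≡35), b=41^0·(≡1) mod 41; (35|41)=-1, (1|41)=+1; (−1)^{1·0·20}·(-1)^0·(+1)^1 = +1.
v=3: a=3^-4·(≡2), b=3^0·(≡2) mod 3; (2|3)=-1, (2|3)=-1; (−1)^{-4·0·1}·(-1)^0·(-1)^-4 = +1.
v=2: v_2(a)=0, v_2(b)=-5; units ≡ 3, 5 (mod 8); ε·ε+αω+βω = 1·0+0·1+-5·1 ≡ 1  ⇒  (a,b)_2 = -1.
v=5: a=5^0·(≡4), b=5^2·(≡2) mod 5; (4|5)=+1, (2|5)=-1; (−1)^{0·2·2}·(+1)^2·(-1)^0 = +1.
v=37: a=37^1·(≡31), b=37^1·(≡22) mod 37; (31|37)=-1, (22|37)=-1; (−1)^{1·1·18}·(-1)^1·(-1)^1 = +1.
v=∞: -717541 < 0 and 289562 > 0  ⇒  (a,b)_∞ = +1.
v=13: a=13^0·(≡11), b=13^1·(≡11) mod 13; (11|13)=-1, (11|13)=-1; (−1)^{0·1·6}·(-1)^1·(-1)^0 = -1.
v=43: a=43^1·(≡35), b=43^1·(≡26) mod 43; (35|43)=+1, (26|43)=-1; (−1)^{1·1·21}·(+1)^1·(-1)^1 = +1.
(-717541, 289562 / ℚ) ramifies at {2, 13}: a division algebra.

[2, 13]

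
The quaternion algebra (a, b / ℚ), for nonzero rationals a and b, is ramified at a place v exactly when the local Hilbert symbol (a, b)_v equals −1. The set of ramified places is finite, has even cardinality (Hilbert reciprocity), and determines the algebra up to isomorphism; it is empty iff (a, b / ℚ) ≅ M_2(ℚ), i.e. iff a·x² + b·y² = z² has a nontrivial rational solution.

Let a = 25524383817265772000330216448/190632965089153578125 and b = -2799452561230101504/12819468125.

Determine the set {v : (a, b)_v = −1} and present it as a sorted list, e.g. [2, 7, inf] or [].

[3, 13]

Mod squares: a ≡ 365313, b ≡ -1131. Check v ∈ {∞, 2, 3, 5, 7, 11, 13, 17, 19, 23, 29}.
v=23: a=23^6·(≡9), b=23^4·(≡14) mod 23; (9|23)=+1, (14|23)=-1; (−1)^{6·4·11}·(+1)^4·(-1)^6 = +1.
v=17: a=17^3·(≡8), b=17^2·(≡16) mod 17; (8|17)=+1, (16|17)=+1; (−1)^{3·2·8}·(+1)^2·(+1)^3 = +1.
v=11: a=11^2·(≡4), b=11^0·(≡10) mod 11; (4|11)=+1, (10|11)=-1; (−1)^{2·0·5}·(+1)^0·(-1)^2 = +1.
v=13: a=13^1·(≡2), b=13^1·(≡4) mod 13; (2|13)=-1, (4|13)=+1; (−1)^{1·1·6}·(-1)^1·(+1)^1 = -1.
v=∞: 365313 > 0 and -1131 < 0  ⇒  (a,b)_∞ = +1.
v=3: a=3^3·(≡1), b=3^1·(≡1) mod 3; (1|3)=+1, (1|3)=+1; (−1)^{3·1·1}·(+1)^1·(+1)^3 = -1.
v=2: v_2(a)=10, v_2(b)=10; units ≡ 1, 5 (mod 8); ε·ε+αω+βω = 0·0+10·1+10·0 ≡ 0  ⇒  (a,b)_2 = +1.
v=19: a=19^3·(≡10), b=19^2·(≡11) mod 19; (10|19)=-1, (11|19)=+1; (−1)^{3·2·9}·(-1)^2·(+1)^3 = +1.
v=29: a=29^-11·(≡26), b=29^-5·(≡12) mod 29; (26|29)=-1, (12|29)=-1; (−1)^{-11·-5·14}·(-1)^-5·(-1)^-11 = +1.
v=5: a=5^-6·(≡2), b=5^-4·(≡4) mod 5; (2|5)=-1, (4|5)=+1; (−1)^{-6·-4·2}·(-1)^-4·(+1)^-6 = +1.
v=7: a=7^6·(≡4), b=7^4·(≡6) mod 7; (4|7)=+1, (6|7)=-1; (−1)^{6·4·3}·(+1)^4·(-1)^6 = +1.
|Ram(365313, -1131)| = 2, even; anisotropic at {3, 13}.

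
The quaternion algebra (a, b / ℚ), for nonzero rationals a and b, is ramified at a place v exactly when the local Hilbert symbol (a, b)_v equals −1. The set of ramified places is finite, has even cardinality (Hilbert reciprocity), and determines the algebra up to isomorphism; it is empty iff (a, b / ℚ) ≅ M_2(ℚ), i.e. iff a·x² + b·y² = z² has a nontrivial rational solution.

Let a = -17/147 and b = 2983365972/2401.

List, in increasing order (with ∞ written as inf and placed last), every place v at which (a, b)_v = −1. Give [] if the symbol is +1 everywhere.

[31, 53]

(a, b) ≡ (-51, 82871277) mod (ℚ^×)²; places V = {2, 3, 7, 17, 23, 31, 43, 53, ∞}.
(a,b)_3: α=-1, u≡1; β=3, v≡2 (mod 3); (1|3)=+1, (2|3)=-1; sign (−1)^1·+1^3·-1^-1 = +1.
(a,b)_2: α=0, β=2; u≡5, v≡5 (mod 8); ε(u)ε(v)=0·0, αω(v)=0·1, βω(u)=2·1; sum ≡ 0  ⇒  +1.
(a,b)_7: α=-2, u≡6; β=-4, v≡6 (mod 7); (6|7)=-1, (6|7)=-1; sign (−1)^0·-1^-4·-1^-2 = +1.
(a,b)_23: α=0, u≡16; β=1, v≡21 (mod 23); (16|23)=+1, (21|23)=-1; sign (−1)^0·+1^1·-1^0 = +1.
(a,b)_17: α=1, u≡3; β=1, v≡7 (mod 17); (3|17)=-1, (7|17)=-1; sign (−1)^0·-1^1·-1^1 = +1.
(a,b)_31: α=0, u≡6; β=1, v≡29 (mod 31); (6|31)=-1, (29|31)=-1; sign (−1)^0·-1^1·-1^0 = -1.
(a,b)_53: α=0, u≡50; β=1, v≡20 (mod 53); (50|53)=-1, (20|53)=-1; sign (−1)^0·-1^1·-1^0 = -1.
(a,b)_43: α=0, u≡11; β=1, v≡22 (mod 43); (11|43)=+1, (22|43)=-1; sign (−1)^0·+1^1·-1^0 = +1.
(a,b)_∞: sgn(-51)=−, sgn(82871277)=+, so +1.
(-51, 82871277 / ℚ) ramifies at {31, 53}: a division algebra.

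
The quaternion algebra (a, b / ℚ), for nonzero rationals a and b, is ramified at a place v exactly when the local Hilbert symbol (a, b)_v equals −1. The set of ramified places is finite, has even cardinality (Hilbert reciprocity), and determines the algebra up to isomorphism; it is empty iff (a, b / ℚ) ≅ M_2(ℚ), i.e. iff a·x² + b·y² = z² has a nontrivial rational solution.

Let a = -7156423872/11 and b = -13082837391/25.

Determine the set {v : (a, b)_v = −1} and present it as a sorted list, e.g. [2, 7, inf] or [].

[13, inf]

(a, b) ≡ (-187473, -1311) mod (ℚ^×)²; places V = {2, 3, 5, 11, 13, 19, 23, ∞}.
(a,b)_3: α=9, u≡2; β=11, v≡1 (mod 3); (2|3)=-1, (1|3)=+1; sign (−1)^1·-1^11·+1^9 = +1.
(a,b)_5: α=0, u≡3; β=-2, v≡4 (mod 5); (3|5)=-1, (4|5)=+1; sign (−1)^0·-1^-2·+1^0 = +1.
(a,b)_∞: sgn(-187473)=−, sgn(-1311)=−, so -1.
(a,b)_19: α=1, u≡2; β=1, v≡7 (mod 19); (2|19)=-1, (7|19)=+1; sign (−1)^1·-1^1·+1^1 = +1.
(a,b)_23: α=1, u≡22; β=1, v≡16 (mod 23); (22|23)=-1, (16|23)=+1; sign (−1)^1·-1^1·+1^1 = +1.
(a,b)_13: α=1, u≡9; β=2, v≡7 (mod 13); (9|13)=+1, (7|13)=-1; sign (−1)^0·+1^2·-1^1 = -1.
(a,b)_2: α=6, β=0; u≡7, v≡1 (mod 8); ε(u)ε(v)=1·0, αω(v)=6·0, βω(u)=0·0; sum ≡ 0  ⇒  +1.
(a,b)_11: α=-1, u≡7; β=0, v≡1 (mod 11); (7|11)=-1, (1|11)=+1; sign (−1)^0·-1^0·+1^-1 = +1.
(-187473, -1311 / ℚ) ramifies at {13, ∞}: a division algebra.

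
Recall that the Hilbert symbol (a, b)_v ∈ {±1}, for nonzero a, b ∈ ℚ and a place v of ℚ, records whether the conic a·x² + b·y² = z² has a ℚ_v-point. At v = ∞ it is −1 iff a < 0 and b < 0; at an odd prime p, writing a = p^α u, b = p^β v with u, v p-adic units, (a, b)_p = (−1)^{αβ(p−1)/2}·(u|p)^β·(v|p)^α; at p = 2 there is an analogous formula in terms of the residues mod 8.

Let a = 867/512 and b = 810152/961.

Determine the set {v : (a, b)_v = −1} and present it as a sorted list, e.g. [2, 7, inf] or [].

(a, b) ≡ (6, 202538) mod (ℚ^×)²; places V = {2, 3, 7, 17, 23, 31, 37, ∞}.
(a,b)_23: α=0, u≡18; β=1, v≡7 (mod 23); (18|23)=+1, (7|23)=-1; sign (−1)^0·+1^1·-1^0 = +1.
(a,b)_2: α=-9, β=3; u≡3, v≡5 (mod 8); ε(u)ε(v)=1·0, αω(v)=-9·1, βω(u)=3·1; sum ≡ 0  ⇒  +1.
(a,b)_7: α=0, u≡6; β=1, v≡6 (mod 7); (6|7)=-1, (6|7)=-1; sign (−1)^0·-1^1·-1^0 = -1.
(a,b)_37: α=0, u≡22; β=1, v≡8 (mod 37); (22|37)=-1, (8|37)=-1; sign (−1)^0·-1^1·-1^0 = -1.
(a,b)_31: α=0, u≡29; β=-2, v≡29 (mod 31); (29|31)=-1, (29|31)=-1; sign (−1)^0·-1^-2·-1^0 = +1.
(a,b)_∞: sgn(6)=+, sgn(202538)=+, so +1.
(a,b)_17: α=2, u≡10; β=1, v≡10 (mod 17); (10|17)=-1, (10|17)=-1; sign (−1)^0·-1^1·-1^2 = -1.
(a,b)_3: α=1, u≡2; β=0, v≡2 (mod 3); (2|3)=-1, (2|3)=-1; sign (−1)^0·-1^0·-1^1 = -1.
|Ram(6, 202538)| = 4, even; anisotropic at {3, 7, 17, 37}.

[3, 7, 17, 37]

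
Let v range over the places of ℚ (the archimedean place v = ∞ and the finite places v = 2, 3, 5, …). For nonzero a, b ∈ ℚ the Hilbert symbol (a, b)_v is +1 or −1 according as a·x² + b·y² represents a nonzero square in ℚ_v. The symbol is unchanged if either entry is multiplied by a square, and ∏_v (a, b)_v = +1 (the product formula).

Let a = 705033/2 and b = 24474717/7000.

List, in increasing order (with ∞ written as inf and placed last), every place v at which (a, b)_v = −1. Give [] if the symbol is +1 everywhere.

[3, 7]

Mod squares: a ≡ 434, b ≡ 6510. Check v ∈ {∞, 2, 3, 5, 7, 19, 31}.
v=7: a=7^1·(≡5), b=7^-1·(≡6) mod 7; (5|7)=-1, (6|7)=-1; (−1)^{1·-1·3}·(-1)^-1·(-1)^1 = -1.
v=31: a=31^1·(≡10), b=31^1·(≡26) mod 31; (10|31)=+1, (26|31)=-1; (−1)^{1·1·15}·(+1)^1·(-1)^1 = +1.
v=3: a=3^2·(≡2), b=3^7·(≡1) mod 3; (2|3)=-1, (1|3)=+1; (−1)^{2·7·1}·(-1)^7·(+1)^2 = -1.
v=5: a=5^0·(≡4), b=5^-3·(≡2) mod 5; (4|5)=+1, (2|5)=-1; (−1)^{0·-3·2}·(+1)^-3·(-1)^0 = +1.
v=2: v_2(a)=-1, v_2(b)=-3; units ≡ 1, 7 (mod 8); ε·ε+αω+βω = 0·1+-1·0+-3·0 ≡ 0  ⇒  (a,b)_2 = +1.
v=19: a=19^2·(≡17), b=19^2·(≡3) mod 19; (17|19)=+1, (3|19)=-1; (−1)^{2·2·9}·(+1)^2·(-1)^2 = +1.
v=∞: 434 > 0 and 6510 > 0  ⇒  (a,b)_∞ = +1.
Ram(434, 6510) = {3, 7}; no ℚ_3-point on the conic.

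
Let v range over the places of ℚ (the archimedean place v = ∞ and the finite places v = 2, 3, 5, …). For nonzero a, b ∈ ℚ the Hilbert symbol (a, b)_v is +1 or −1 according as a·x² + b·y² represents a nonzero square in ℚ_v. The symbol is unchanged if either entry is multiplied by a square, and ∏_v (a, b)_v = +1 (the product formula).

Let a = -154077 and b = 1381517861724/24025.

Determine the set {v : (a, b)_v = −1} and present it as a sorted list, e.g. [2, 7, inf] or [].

[2, 17, 23, 29]

Mod squares: a ≡ -154077, b ≡ 1480479. Check v ∈ {∞, 2, 3, 5, 7, 11, 13, 17, 23, 29, 31}.
v=5: a=5^0·(≡3), b=5^-2·(≡4) mod 5; (3|5)=-1, (4|5)=+1; (−1)^{0·-2·2}·(-1)^-2·(+1)^0 = +1.
v=29: a=29^1·(≡23), b=29^1·(≡15) mod 29; (23|29)=+1, (15|29)=-1; (−1)^{1·1·14}·(+1)^1·(-1)^1 = -1.
v=13: a=13^0·(≡12), b=13^1·(≡9) mod 13; (12|13)=+1, (9|13)=+1; (−1)^{0·1·6}·(+1)^1·(+1)^0 = +1.
v=7: a=7^1·(≡4), b=7^3·(≡3) mod 7; (4|7)=+1, (3|7)=-1; (−1)^{1·3·3}·(+1)^3·(-1)^1 = +1.
v=23: a=23^1·(≡17), b=23^2·(≡22) mod 23; (17|23)=-1, (22|23)=-1; (−1)^{1·2·11}·(-1)^2·(-1)^1 = -1.
v=11: a=11^1·(≡7), b=11^1·(≡5) mod 11; (7|11)=-1, (5|11)=+1; (−1)^{1·1·5}·(-1)^1·(+1)^1 = +1.
v=17: a=17^0·(≡11), b=17^1·(≡8) mod 17; (11|17)=-1, (8|17)=+1; (−1)^{0·1·8}·(-1)^1·(+1)^0 = -1.
v=31: a=31^0·(≡24), b=31^-2·(≡12) mod 31; (24|31)=-1, (12|31)=-1; (−1)^{0·-2·15}·(-1)^-2·(-1)^0 = +1.
v=2: v_2(a)=0, v_2(b)=2; units ≡ 3, 7 (mod 8); ε·ε+αω+βω = 1·1+0·0+2·1 ≡ 1  ⇒  (a,b)_2 = -1.
v=∞: -154077 < 0 and 1480479 > 0  ⇒  (a,b)_∞ = +1.
v=3: a=3^1·(≡1), b=3^3·(≡2) mod 3; (1|3)=+1, (2|3)=-1; (−1)^{1·3·1}·(+1)^3·(-1)^1 = +1.
(-154077, 1480479 / ℚ) ramifies at {2, 17, 23, 29}: a division algebra.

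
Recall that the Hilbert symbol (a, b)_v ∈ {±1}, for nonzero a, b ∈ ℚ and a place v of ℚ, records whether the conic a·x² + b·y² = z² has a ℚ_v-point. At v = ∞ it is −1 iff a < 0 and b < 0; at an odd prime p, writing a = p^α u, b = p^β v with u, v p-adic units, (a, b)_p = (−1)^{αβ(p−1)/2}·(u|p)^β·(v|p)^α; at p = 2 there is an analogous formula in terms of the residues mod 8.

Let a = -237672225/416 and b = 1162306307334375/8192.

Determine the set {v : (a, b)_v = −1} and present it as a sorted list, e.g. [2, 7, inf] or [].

[3, 23]

(a, b) ≡ (-4186, 30) mod (ℚ^×)²; places V = {2, 3, 5, 7, 13, 23, ∞}.
(a,b)_3: α=10, u≡2; β=15, v≡1 (mod 3); (2|3)=-1, (1|3)=+1; sign (−1)^0·-1^15·+1^10 = -1.
(a,b)_5: α=2, u≡1; β=5, v≡1 (mod 5); (1|5)=+1, (1|5)=+1; sign (−1)^0·+1^5·+1^2 = +1.
(a,b)_2: α=-5, β=-13; u≡3, v≡7 (mod 8); ε(u)ε(v)=1·1, αω(v)=-5·0, βω(u)=-13·1; sum ≡ 0  ⇒  +1.
(a,b)_13: α=-1, u≡9; β=0, v≡4 (mod 13); (9|13)=+1, (4|13)=+1; sign (−1)^0·+1^0·+1^-1 = +1.
(a,b)_∞: sgn(-4186)=−, sgn(30)=+, so +1.
(a,b)_23: α=1, u≡13; β=2, v≡19 (mod 23); (13|23)=+1, (19|23)=-1; sign (−1)^0·+1^2·-1^1 = -1.
(a,b)_7: α=1, u≡1; β=2, v≡1 (mod 7); (1|7)=+1, (1|7)=+1; sign (−1)^0·+1^2·+1^1 = +1.
(-4186, 30 / ℚ) ramifies at {3, 23}: a division algebra.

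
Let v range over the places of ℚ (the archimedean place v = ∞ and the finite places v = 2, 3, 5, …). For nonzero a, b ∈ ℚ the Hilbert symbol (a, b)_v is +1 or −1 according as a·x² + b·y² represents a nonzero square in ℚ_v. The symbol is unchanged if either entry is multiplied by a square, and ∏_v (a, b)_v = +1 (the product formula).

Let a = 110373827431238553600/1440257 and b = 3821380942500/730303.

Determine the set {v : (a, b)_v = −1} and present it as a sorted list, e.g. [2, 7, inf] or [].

[7, 11, 13, 19, 31, 47]

Mod squares: a ≡ 1397699139837, b ≡ 249711. Check v ∈ {∞, 2, 3, 5, 7, 11, 13, 17, 19, 23, 31, 43, 47}.
v=11: a=11^1·(≡10), b=11^1·(≡10) mod 11; (10|11)=-1, (10|11)=-1; (−1)^{1·1·5}·(-1)^1·(-1)^1 = -1.
v=∞: 1397699139837 > 0 and 249711 > 0  ⇒  (a,b)_∞ = +1.
v=31: a=31^1·(≡5), b=31^0·(≡24) mod 31; (5|31)=+1, (24|31)=-1; (−1)^{1·0·15}·(+1)^0·(-1)^1 = -1.
v=47: a=47^1·(≡27), b=47^1·(≡8) mod 47; (27|47)=+1, (8|47)=+1; (−1)^{1·1·23}·(+1)^1·(+1)^1 = -1.
v=19: a=19^-1·(≡15), b=19^-2·(≡13) mod 19; (15|19)=-1, (13|19)=-1; (−1)^{-1·-2·9}·(-1)^-2·(-1)^-1 = -1.
v=13: a=13^-1·(≡5), b=13^0·(≡2) mod 13; (5|13)=-1, (2|13)=-1; (−1)^{-1·0·6}·(-1)^0·(-1)^-1 = -1.
v=23: a=23^5·(≡22), b=23^3·(≡18) mod 23; (22|23)=-1, (18|23)=+1; (−1)^{5·3·11}·(-1)^3·(+1)^5 = +1.
v=2: v_2(a)=12, v_2(b)=2; units ≡ 5, 7 (mod 8); ε·ε+αω+βω = 0·1+12·0+2·1 ≡ 0  ⇒  (a,b)_2 = +1.
v=5: a=5^2·(≡2), b=5^4·(≡1) mod 5; (2|5)=-1, (1|5)=+1; (−1)^{2·4·2}·(-1)^4·(+1)^2 = +1.
v=17: a=17^-1·(≡5), b=17^-2·(≡15) mod 17; (5|17)=-1, (15|17)=+1; (−1)^{-1·-2·8}·(-1)^-2·(+1)^-1 = +1.
v=7: a=7^-3·(≡2), b=7^-1·(≡2) mod 7; (2|7)=+1, (2|7)=+1; (−1)^{-3·-1·3}·(+1)^-1·(+1)^-3 = -1.
v=43: a=43^1·(≡28), b=43^0·(≡23) mod 43; (28|43)=-1, (23|43)=+1; (−1)^{1·0·21}·(-1)^0·(+1)^1 = +1.
v=3: a=3^5·(≡1), b=3^5·(≡2) mod 3; (1|3)=+1, (2|3)=-1; (−1)^{5·5·1}·(+1)^5·(-1)^5 = +1.
|Ram(1397699139837, 249711)| = 6, even; anisotropic at {7, 11, 13, 19, 31, 47}.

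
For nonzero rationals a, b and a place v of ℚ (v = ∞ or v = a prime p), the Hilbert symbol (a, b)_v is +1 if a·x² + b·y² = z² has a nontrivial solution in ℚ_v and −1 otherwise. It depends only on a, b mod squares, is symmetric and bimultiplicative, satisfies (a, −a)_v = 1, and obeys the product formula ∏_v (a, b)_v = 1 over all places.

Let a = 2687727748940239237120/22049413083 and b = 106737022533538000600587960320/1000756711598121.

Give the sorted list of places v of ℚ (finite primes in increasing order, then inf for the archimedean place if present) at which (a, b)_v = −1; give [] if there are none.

(a, b) ≡ (26085, 440436530) mod (ℚ^×)²; places V = {2, 3, 5, 7, 17, 19, 31, 37, 41, 43, 47, ∞}.
(a,b)_19: α=2, u≡6; β=3, v≡12 (mod 19); (6|19)=+1, (12|19)=-1; sign (−1)^0·+1^3·-1^2 = +1.
(a,b)_37: α=1, u≡32; β=1, v≡6 (mod 37); (32|37)=-1, (6|37)=-1; sign (−1)^0·-1^1·-1^1 = +1.
(a,b)_7: α=6, u≡3; β=8, v≡2 (mod 7); (3|7)=-1, (2|7)=+1; sign (−1)^0·-1^8·+1^6 = +1.
(a,b)_3: α=-3, u≡1; β=-6, v≡2 (mod 3); (1|3)=+1, (2|3)=-1; sign (−1)^0·+1^-6·-1^-3 = -1.
(a,b)_17: α=-2, u≡11; β=-2, v≡10 (mod 17); (11|17)=-1, (10|17)=-1; sign (−1)^0·-1^-2·-1^-2 = +1.
(a,b)_47: α=1, u≡11; β=1, v≡9 (mod 47); (11|47)=-1, (9|47)=+1; sign (−1)^1·-1^1·+1^1 = +1.
(a,b)_41: α=-4, u≡18; β=-6, v≡36 (mod 41); (18|41)=+1, (36|41)=+1; sign (−1)^0·+1^-6·+1^-4 = +1.
(a,b)_5: α=1, u≡3; β=1, v≡4 (mod 5); (3|5)=-1, (4|5)=+1; sign (−1)^0·-1^1·+1^1 = -1.
(a,b)_43: α=2, u≡7; β=3, v≡15 (mod 43); (7|43)=-1, (15|43)=+1; sign (−1)^0·-1^3·+1^2 = -1.
(a,b)_2: α=12, β=17; u≡5, v≡1 (mod 8); ε(u)ε(v)=0·0, αω(v)=12·0, βω(u)=17·1; sum ≡ 1  ⇒  -1.
(a,b)_∞: sgn(26085)=+, sgn(440436530)=+, so +1.
(a,b)_31: α=2, u≡1; β=3, v≡4 (mod 31); (1|31)=+1, (4|31)=+1; sign (−1)^0·+1^3·+1^2 = +1.
Ram(26085, 440436530) = {2, 3, 5, 43}; no ℚ_2-point on the conic.

[2, 3, 5, 43]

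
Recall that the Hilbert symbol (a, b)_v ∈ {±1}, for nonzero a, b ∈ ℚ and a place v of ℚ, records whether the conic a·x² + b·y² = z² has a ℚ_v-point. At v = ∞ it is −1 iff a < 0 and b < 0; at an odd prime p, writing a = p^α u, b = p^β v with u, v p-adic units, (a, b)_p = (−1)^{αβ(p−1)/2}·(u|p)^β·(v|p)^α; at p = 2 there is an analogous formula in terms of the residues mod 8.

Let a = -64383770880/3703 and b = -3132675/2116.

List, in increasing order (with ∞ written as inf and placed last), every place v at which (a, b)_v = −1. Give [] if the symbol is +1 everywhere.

Mod squares: a ≡ -1616615, b ≡ -1547. Check v ∈ {∞, 2, 3, 5, 7, 11, 13, 17, 19, 23}.
v=7: a=7^-1·(≡3), b=7^1·(≡3) mod 7; (3|7)=-1, (3|7)=-1; (−1)^{-1·1·3}·(-1)^1·(-1)^-1 = -1.
v=17: a=17^1·(≡12), b=17^1·(≡7) mod 17; (12|17)=-1, (7|17)=-1; (−1)^{1·1·8}·(-1)^1·(-1)^1 = +1.
v=11: a=11^3·(≡6), b=11^0·(≡1) mod 11; (6|11)=-1, (1|11)=+1; (−1)^{3·0·5}·(-1)^0·(+1)^3 = +1.
v=3: a=3^2·(≡1), b=3^4·(≡1) mod 3; (1|3)=+1, (1|3)=+1; (−1)^{2·4·1}·(+1)^4·(+1)^2 = +1.
v=13: a=13^1·(≡3), b=13^1·(≡11) mod 13; (3|13)=+1, (11|13)=-1; (−1)^{1·1·6}·(+1)^1·(-1)^1 = -1.
v=19: a=19^1·(≡17), b=19^0·(≡1) mod 19; (17|19)=+1, (1|19)=+1; (−1)^{1·0·9}·(+1)^0·(+1)^1 = +1.
v=∞: -1616615 < 0 and -1547 < 0  ⇒  (a,b)_∞ = -1.
v=23: a=23^-2·(≡3), b=23^-2·(≡10) mod 23; (3|23)=+1, (10|23)=-1; (−1)^{-2·-2·11}·(+1)^-2·(-1)^-2 = +1.
v=5: a=5^1·(≡3), b=5^2·(≡3) mod 5; (3|5)=-1, (3|5)=-1; (−1)^{1·2·2}·(-1)^2·(-1)^1 = -1.
v=2: v_2(a)=8, v_2(b)=-2; units ≡ 1, 5 (mod 8); ε·ε+αω+βω = 0·0+8·1+-2·0 ≡ 0  ⇒  (a,b)_2 = +1.
|Ram(-1616615, -1547)| = 4, even; anisotropic at {5, 7, 13, ∞}.

[5, 7, 13, inf]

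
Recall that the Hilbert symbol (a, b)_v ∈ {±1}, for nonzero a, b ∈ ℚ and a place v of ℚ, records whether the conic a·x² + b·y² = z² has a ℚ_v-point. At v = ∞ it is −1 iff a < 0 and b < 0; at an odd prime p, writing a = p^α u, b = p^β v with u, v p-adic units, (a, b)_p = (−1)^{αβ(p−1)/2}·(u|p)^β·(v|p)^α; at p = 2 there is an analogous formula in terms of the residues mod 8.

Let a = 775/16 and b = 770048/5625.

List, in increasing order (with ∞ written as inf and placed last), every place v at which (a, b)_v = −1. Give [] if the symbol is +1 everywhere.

Mod squares: a ≡ 31, b ≡ 47. Check v ∈ {∞, 2, 3, 5, 31, 47}.
v=∞: 31 > 0 and 47 > 0  ⇒  (a,b)_∞ = +1.
v=31: a=31^1·(≡19), b=31^0·(≡5) mod 31; (19|31)=+1, (5|31)=+1; (−1)^{1·0·15}·(+1)^0·(+1)^1 = +1.
v=3: a=3^0·(≡1), b=3^-2·(≡2) mod 3; (1|3)=+1, (2|3)=-1; (−1)^{0·-2·1}·(+1)^-2·(-1)^0 = +1.
v=5: a=5^2·(≡1), b=5^-4·(≡2) mod 5; (1|5)=+1, (2|5)=-1; (−1)^{2·-4·2}·(+1)^-4·(-1)^2 = +1.
v=47: a=47^0·(≡22), b=47^1·(≡42) mod 47; (22|47)=-1, (42|47)=+1; (−1)^{0·1·23}·(-1)^1·(+1)^0 = -1.
v=2: v_2(a)=-4, v_2(b)=14; units ≡ 7, 7 (mod 8); ε·ε+αω+βω = 1·1+-4·0+14·0 ≡ 1  ⇒  (a,b)_2 = -1.
(31, 47 / ℚ) ramifies at {2, 47}: a division algebra.

[2, 47]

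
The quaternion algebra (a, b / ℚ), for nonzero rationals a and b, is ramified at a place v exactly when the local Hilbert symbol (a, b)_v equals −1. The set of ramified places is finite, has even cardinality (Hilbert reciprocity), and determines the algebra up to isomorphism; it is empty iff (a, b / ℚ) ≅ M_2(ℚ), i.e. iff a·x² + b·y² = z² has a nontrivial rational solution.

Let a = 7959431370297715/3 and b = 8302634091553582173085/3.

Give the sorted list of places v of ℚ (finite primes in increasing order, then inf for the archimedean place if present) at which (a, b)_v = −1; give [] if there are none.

[3, 7]

(a, b) ≡ (21945, 10695) mod (ℚ^×)²; places V = {2, 3, 5, 7, 11, 19, 23, 31, ∞}.
(a,b)_7: α=3, u≡3; β=4, v≡3 (mod 7); (3|7)=-1, (3|7)=-1; sign (−1)^0·-1^4·-1^3 = -1.
(a,b)_11: α=3, u≡3; β=4, v≡5 (mod 11); (3|11)=+1, (5|11)=+1; sign (−1)^0·+1^4·+1^3 = +1.
(a,b)_3: α=-1, u≡1; β=-1, v≡1 (mod 3); (1|3)=+1, (1|3)=+1; sign (−1)^1·+1^-1·+1^-1 = -1.
(a,b)_2: α=0, β=0; u≡1, v≡7 (mod 8); ε(u)ε(v)=0·1, αω(v)=0·0, βω(u)=0·0; sum ≡ 0  ⇒  +1.
(a,b)_∞: sgn(21945)=+, sgn(10695)=+, so +1.
(a,b)_19: α=3, u≡2; β=4, v≡1 (mod 19); (2|19)=-1, (1|19)=+1; sign (−1)^0·-1^4·+1^3 = +1.
(a,b)_5: α=1, u≡1; β=1, v≡4 (mod 5); (1|5)=+1, (4|5)=+1; sign (−1)^0·+1^1·+1^1 = +1.
(a,b)_23: α=2, u≡3; β=3, v≡14 (mod 23); (3|23)=+1, (14|23)=-1; sign (−1)^0·+1^3·-1^2 = +1.
(a,b)_31: α=2, u≡7; β=3, v≡5 (mod 31); (7|31)=+1, (5|31)=+1; sign (−1)^0·+1^3·+1^2 = +1.
Ram(21945, 10695) = {3, 7}; no ℚ_3-point on the conic.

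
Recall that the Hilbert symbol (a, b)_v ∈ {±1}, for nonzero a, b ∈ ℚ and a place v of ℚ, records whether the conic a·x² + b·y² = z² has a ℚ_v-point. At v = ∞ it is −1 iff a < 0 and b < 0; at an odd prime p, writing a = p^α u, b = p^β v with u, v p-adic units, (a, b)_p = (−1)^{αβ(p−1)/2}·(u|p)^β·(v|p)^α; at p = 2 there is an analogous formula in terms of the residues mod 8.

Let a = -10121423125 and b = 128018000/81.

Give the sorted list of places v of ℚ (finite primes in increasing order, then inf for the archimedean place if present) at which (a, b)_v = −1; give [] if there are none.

[5, 23]

Mod squares: a ≡ -253, b ≡ 5. Check v ∈ {∞, 2, 3, 5, 11, 23}.
v=2: v_2(a)=0, v_2(b)=4; units ≡ 3, 5 (mod 8); ε·ε+αω+βω = 1·0+0·1+4·1 ≡ 0  ⇒  (a,b)_2 = +1.
v=5: a=5^4·(≡3), b=5^3·(≡4) mod 5; (3|5)=-1, (4|5)=+1; (−1)^{4·3·2}·(-1)^3·(+1)^4 = -1.
v=11: a=11^3·(≡2), b=11^2·(≡5) mod 11; (2|11)=-1, (5|11)=+1; (−1)^{3·2·5}·(-1)^2·(+1)^3 = +1.
v=∞: -253 < 0 and 5 > 0  ⇒  (a,b)_∞ = +1.
v=23: a=23^3·(≡12), b=23^2·(≡11) mod 23; (12|23)=+1, (11|23)=-1; (−1)^{3·2·11}·(+1)^2·(-1)^3 = -1.
v=3: a=3^0·(≡2), b=3^-4·(≡2) mod 3; (2|3)=-1, (2|3)=-1; (−1)^{0·-4·1}·(-1)^-4·(-1)^0 = +1.
Ram(-253, 5) = {5, 23}; no ℚ_5-point on the conic.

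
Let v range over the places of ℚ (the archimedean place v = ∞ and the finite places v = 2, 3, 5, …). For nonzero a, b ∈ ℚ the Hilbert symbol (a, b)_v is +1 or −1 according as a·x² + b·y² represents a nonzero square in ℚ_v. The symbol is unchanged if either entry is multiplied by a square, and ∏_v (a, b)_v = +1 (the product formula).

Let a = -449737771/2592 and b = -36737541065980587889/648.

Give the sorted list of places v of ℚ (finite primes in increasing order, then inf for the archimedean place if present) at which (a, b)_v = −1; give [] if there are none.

Mod squares: a ≡ -6902, b ≡ -131138. Check v ∈ {∞, 2, 3, 7, 17, 19, 29}.
v=7: a=7^1·(≡4), b=7^3·(≡3) mod 7; (4|7)=+1, (3|7)=-1; (−1)^{1·3·3}·(+1)^3·(-1)^1 = +1.
v=19: a=19^4·(≡8), b=19^7·(≡10) mod 19; (8|19)=-1, (10|19)=-1; (−1)^{4·7·9}·(-1)^7·(-1)^4 = -1.
v=29: a=29^1·(≡4), b=29^3·(≡14) mod 29; (4|29)=+1, (14|29)=-1; (−1)^{1·3·14}·(+1)^3·(-1)^1 = -1.
v=∞: -6902 < 0 and -131138 < 0  ⇒  (a,b)_∞ = -1.
v=17: a=17^1·(≡2), b=17^3·(≡13) mod 17; (2|17)=+1, (13|17)=+1; (−1)^{1·3·8}·(+1)^3·(+1)^1 = +1.
v=2: v_2(a)=-5, v_2(b)=-3; units ≡ 5, 7 (mod 8); ε·ε+αω+βω = 0·1+-5·0+-3·1 ≡ 1  ⇒  (a,b)_2 = -1.
v=3: a=3^-4·(≡1), b=3^-4·(≡1) mod 3; (1|3)=+1, (1|3)=+1; (−1)^{-4·-4·1}·(+1)^-4·(+1)^-4 = +1.
Ram(-6902, -131138) = {2, 19, 29, ∞}; no ℚ_2-point on the conic.

[2, 19, 29, inf]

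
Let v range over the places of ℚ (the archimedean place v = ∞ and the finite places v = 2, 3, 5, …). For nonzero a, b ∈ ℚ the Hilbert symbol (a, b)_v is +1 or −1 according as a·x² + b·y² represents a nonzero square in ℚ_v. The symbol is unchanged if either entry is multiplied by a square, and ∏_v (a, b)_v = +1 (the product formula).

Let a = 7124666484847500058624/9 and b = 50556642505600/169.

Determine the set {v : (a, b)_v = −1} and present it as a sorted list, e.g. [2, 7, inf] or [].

(a, b) ≡ (574, 383614) mod (ℚ^×)²; places V = {2, 3, 5, 7, 11, 13, 41, 47, 53, ∞}.
(a,b)_11: α=2, u≡6; β=1, v≡5 (mod 11); (6|11)=-1, (5|11)=+1; sign (−1)^0·-1^1·+1^2 = -1.
(a,b)_53: α=2, u≡13; β=1, v≡51 (mod 53); (13|53)=+1, (51|53)=-1; sign (−1)^0·+1^1·-1^2 = +1.
(a,b)_13: α=0, u≡7; β=-2, v≡10 (mod 13); (7|13)=-1, (10|13)=+1; sign (−1)^0·-1^-2·+1^0 = +1.
(a,b)_2: α=13, β=7; u≡7, v≡7 (mod 8); ε(u)ε(v)=1·1, αω(v)=13·0, βω(u)=7·0; sum ≡ 1  ⇒  -1.
(a,b)_41: α=3, u≡27; β=2, v≡37 (mod 41); (27|41)=-1, (37|41)=+1; sign (−1)^0·-1^2·+1^3 = +1.
(a,b)_3: α=-2, u≡1; β=0, v≡1 (mod 3); (1|3)=+1, (1|3)=+1; sign (−1)^0·+1^0·+1^-2 = +1.
(a,b)_47: α=2, u≡26; β=1, v≡5 (mod 47); (26|47)=-1, (5|47)=-1; sign (−1)^0·-1^1·-1^2 = -1.
(a,b)_∞: sgn(574)=+, sgn(383614)=+, so +1.
(a,b)_7: α=5, u≡5; β=3, v≡3 (mod 7); (5|7)=-1, (3|7)=-1; sign (−1)^1·-1^3·-1^5 = -1.
(a,b)_5: α=0, u≡1; β=2, v≡1 (mod 5); (1|5)=+1, (1|5)=+1; sign (−1)^0·+1^2·+1^0 = +1.
Ram(574, 383614) = {2, 7, 11, 47}; no ℚ_2-point on the conic.

[2, 7, 11, 47]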